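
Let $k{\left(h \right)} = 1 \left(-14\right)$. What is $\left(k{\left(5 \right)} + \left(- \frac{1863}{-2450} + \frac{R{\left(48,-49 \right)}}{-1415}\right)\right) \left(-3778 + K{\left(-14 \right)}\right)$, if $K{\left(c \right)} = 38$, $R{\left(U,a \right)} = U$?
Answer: $\frac{3441993434}{69335} \approx 49643.0$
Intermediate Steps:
$k{\left(h \right)} = -14$
$\left(k{\left(5 \right)} + \left(- \frac{1863}{-2450} + \frac{R{\left(48,-49 \right)}}{-1415}\right)\right) \left(-3778 + K{\left(-14 \right)}\right) = \left(-14 + \left(- \frac{1863}{-2450} + \frac{48}{-1415}\right)\right) \left(-3778 + 38\right) = \left(-14 + \left(\left(-1863\right) \left(- \frac{1}{2450}\right) + 48 \left(- \frac{1}{1415}\right)\right)\right) \left(-3740\right) = \left(-14 + \left(\frac{1863}{2450} - \frac{48}{1415}\right)\right) \left(-3740\right) = \left(-14 + \frac{503709}{693350}\right) \left(-3740\right) = \left(- \frac{9203191}{693350}\right) \left(-3740\right) = \frac{3441993434}{69335}$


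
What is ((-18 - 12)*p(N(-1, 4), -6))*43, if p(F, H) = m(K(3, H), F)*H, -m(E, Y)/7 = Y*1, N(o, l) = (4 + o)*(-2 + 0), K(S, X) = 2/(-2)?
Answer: 325080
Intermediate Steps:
K(S, X) = -1 (K(S, X) = 2*(-1/2) = -1)
N(o, l) = -8 - 2*o (N(o, l) = (4 + o)*(-2) = -8 - 2*o)
m(E, Y) = -7*Y
p(F, H) = -7*F*H (p(F, H) = (-7*F)*H = -7*F*H)
((-18 - 12)*p(N(-1, 4), -6))*43 = ((-18 - 12)*(-7*(-8 - 2*(-1))*(-6)))*43 = -(-210)*(-8 + 2)*(-6)*43 = -(-210)*(-6)*(-6)*43 = -30*(-252)*43 = 7560*43 = 325080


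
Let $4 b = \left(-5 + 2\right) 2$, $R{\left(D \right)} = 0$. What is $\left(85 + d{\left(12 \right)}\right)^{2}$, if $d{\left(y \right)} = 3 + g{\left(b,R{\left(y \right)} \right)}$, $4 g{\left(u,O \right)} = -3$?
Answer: $\frac{121801}{16} \approx 7612.6$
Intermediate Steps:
$b = - \frac{3}{2}$ ($b = \frac{\left(-5 + 2\right) 2}{4} = \frac{\left(-3\right) 2}{4} = \frac{1}{4} \left(-6\right) = - \frac{3}{2} \approx -1.5$)
$g{\left(u,O \right)} = - \frac{3}{4}$ ($g{\left(u,O \right)} = \frac{1}{4} \left(-3\right) = - \frac{3}{4}$)
$d{\left(y \right)} = \frac{9}{4}$ ($d{\left(y \right)} = 3 - \frac{3}{4} = \frac{9}{4}$)
$\left(85 + d{\left(12 \right)}\right)^{2} = \left(85 + \frac{9}{4}\right)^{2} = \left(\frac{349}{4}\right)^{2} = \frac{121801}{16}$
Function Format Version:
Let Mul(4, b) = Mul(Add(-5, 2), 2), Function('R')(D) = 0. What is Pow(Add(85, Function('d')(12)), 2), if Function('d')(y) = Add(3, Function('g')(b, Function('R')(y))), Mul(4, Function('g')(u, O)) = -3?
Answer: Rational(121801, 16) ≈ 7612.6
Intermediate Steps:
b = Rational(-3, 2) (b = Mul(Rational(1, 4), Mul(Add(-5, 2), 2)) = Mul(Rational(1, 4), Mul(-3, 2)) = Mul(Rational(1, 4), -6) = Rational(-3, 2) ≈ -1.5000)
Function('g')(u, O) = Rational(-3, 4) (Function('g')(u, O) = Mul(Rational(1, 4), -3) = Rational(-3, 4))
Function('d')(y) = Rational(9, 4) (Function('d')(y) = Add(3, Rational(-3, 4)) = Rational(9, 4))
Pow(Add(85, Function('d')(12)), 2) = Pow(Add(85, Rational(9, 4)), 2) = Pow(Rational(349, 4), 2) = Rational(121801, 16)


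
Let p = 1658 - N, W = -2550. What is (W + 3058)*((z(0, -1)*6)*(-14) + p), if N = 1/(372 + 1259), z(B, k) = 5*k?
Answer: 1721722236/1631 ≈ 1.0556e+6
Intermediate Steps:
N = 1/1631 ≈ 0.00061312
p = 2704197/1631 (p = 1658 - 1*1/1631 = 1658 - 1/1631 = 2704197/1631 ≈ 1658.0)
(W + 3058)*((z(0, -1)*6)*(-14) + p) = (-2550 + 3058)*(((5*(-1))*6)*(-14) + 2704197/1631) = 508*(-5*6*(-14) + 2704197/1631) = 508*(-30*(-14) + 2704197/1631) = 508*(420 + 2704197/1631) = 508*(3389217/1631) = 1721722236/1631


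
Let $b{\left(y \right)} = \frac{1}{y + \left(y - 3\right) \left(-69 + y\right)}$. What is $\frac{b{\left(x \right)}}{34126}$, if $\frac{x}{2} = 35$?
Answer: $\frac{1}{4675262} \approx 2.1389 \cdot 10^{-7}$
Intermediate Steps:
$x = 70$ ($x = 2 \cdot 35 = 70$)
$b{\left(y \right)} = \frac{1}{y + \left(-69 + y\right) \left(-3 + y\right)}$ ($b{\left(y \right)} = \frac{1}{y + \left(-3 + y\right) \left(-69 + y\right)} = \frac{1}{y + \left(-69 + y\right) \left(-3 + y\right)}$)
$\frac{b{\left(x \right)}}{34126} = \frac{1}{\left(207 + 70^{2} - 4970\right) 34126} = \frac{1}{207 + 4900 - 4970} \cdot \frac{1}{34126} = \frac{1}{137} \cdot \frac{1}{34126} = \frac{1}{4675262}$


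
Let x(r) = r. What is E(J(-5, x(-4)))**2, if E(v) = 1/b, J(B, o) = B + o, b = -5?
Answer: 1/25 ≈ 0.040000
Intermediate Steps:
E(v) = -1/5 (E(v) = 1/(-5) = -1/5)
E(J(-5, x(-4)))**2 = (-1/5)**2 = 1/25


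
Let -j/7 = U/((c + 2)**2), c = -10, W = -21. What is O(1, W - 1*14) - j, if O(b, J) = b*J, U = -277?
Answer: -4179/64 ≈ -65.297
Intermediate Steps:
O(b, J) = J*b
j = 1939/64 (j = -(-1939)/((-10 + 2)**2) = -(-1939)/((-8)**2) = -(-1939)/64 = -7*(-277/64) = 1939/64 ≈ 30.297)
O(1, W - 1*14) - j = (-21 - 1*14)*1 - 1*1939/64 = (-21 - 14)*1 - 1939/64 = -35*1 - 1939/64 = -35 - 1939/64 = -4179/64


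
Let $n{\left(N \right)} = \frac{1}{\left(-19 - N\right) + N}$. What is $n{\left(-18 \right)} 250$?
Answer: $- \frac{250}{19} \approx -13.158$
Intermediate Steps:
$n{\left(N \right)} = - \frac{1}{19}$ ($n{\left(N \right)} = \frac{1}{-19} = - \frac{1}{19}$)
$n{\left(-18 \right)} 250 = \left(- \frac{1}{19}\right) 250 = - \frac{250}{19}$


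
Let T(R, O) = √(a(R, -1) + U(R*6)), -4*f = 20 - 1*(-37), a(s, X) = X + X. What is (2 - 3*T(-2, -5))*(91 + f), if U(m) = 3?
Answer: -307/4 ≈ -76.750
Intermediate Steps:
a(s, X) = 2*X
f = -57/4 (f = -(20 - 1*(-37))/4 = -(20 + 37)/4 = -¼*57 = -57/4 ≈ -14.250)
T(R, O) = 1 (T(R, O) = √(2*(-1) + 3) = √(-2 + 3) = √1 = 1)
(2 - 3*T(-2, -5))*(91 + f) = (2 - 3*1)*(91 - 57/4) = (2 - 3)*(307/4) = -1*307/4 = -307/4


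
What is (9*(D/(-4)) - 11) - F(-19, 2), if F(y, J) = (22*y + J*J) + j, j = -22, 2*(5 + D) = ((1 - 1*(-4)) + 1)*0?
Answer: 1745/4 ≈ 436.25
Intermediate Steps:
D = -5 (D = -5 + (((1 - 1*(-4)) + 1)*0)/2 = -5 + (((1 + 4) + 1)*0)/2 = -5 + ((5 + 1)*0)/2 = -5 + (6*0)/2 = -5 + (1/2)*0 = -5 + 0 = -5)
F(y, J) = -22 + J**2 + 22*y (F(y, J) = (22*y + J*J) - 22 = (22*y + J**2) - 22 = (J**2 + 22*y) - 22 = -22 + J**2 + 22*y)
(9*(D/(-4)) - 11) - F(-19, 2) = (9*(-5/(-4)) - 11) - (-22 + 2**2 + 22*(-19)) = (9*(-5*(-1/4)) - 11) - (-22 + 4 - 418) = (9*(5/4) - 11) - 1*(-436) = (45/4 - 11) + 436 = 1/4 + 436 = 1745/4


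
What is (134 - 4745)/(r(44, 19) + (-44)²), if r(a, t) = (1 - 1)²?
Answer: -4611/1936 ≈ -2.3817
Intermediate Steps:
r(a, t) = 0 (r(a, t) = 0² = 0)
(134 - 4745)/(r(44, 19) + (-44)²) = (134 - 4745)/(0 + (-44)²) = -4611/(0 + 1936) = -4611/1936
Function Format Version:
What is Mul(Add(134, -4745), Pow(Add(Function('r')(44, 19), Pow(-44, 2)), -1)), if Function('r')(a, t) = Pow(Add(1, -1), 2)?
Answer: Rational(-4611, 1936) ≈ -2.3817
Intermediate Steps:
Function('r')(a, t) = 0 (Function('r')(a, t) = Pow(0, 2) = 0)
Mul(Add(134, -4745), Pow(Add(Function('r')(44, 19), Pow(-44, 2)), -1)) = Mul(Add(134, -4745), Pow(Add(0, Pow(-44, 2)), -1)) = Mul(-4611, Pow(Add(0, 1936), -1)) = Mul(-4611, Pow(1936, -1)) = Mul(-4611, Rational(1, 1936)) = Rational(-4611, 1936)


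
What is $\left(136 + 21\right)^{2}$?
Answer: $24649$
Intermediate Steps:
$\left(136 + 21\right)^{2} = 157^{2} = 24649$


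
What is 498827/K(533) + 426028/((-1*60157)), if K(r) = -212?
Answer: -30098253775/12753284 ≈ -2360.0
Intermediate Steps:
498827/K(533) + 426028/((-1*60157)) = 498827/(-212) + 426028/((-1*60157)) = 498827*(-1/212) + 426028/(-60157) = -498827/212 + 426028*(-1/60157) = -498827/212 - 426028/60157 = -30098253775/12753284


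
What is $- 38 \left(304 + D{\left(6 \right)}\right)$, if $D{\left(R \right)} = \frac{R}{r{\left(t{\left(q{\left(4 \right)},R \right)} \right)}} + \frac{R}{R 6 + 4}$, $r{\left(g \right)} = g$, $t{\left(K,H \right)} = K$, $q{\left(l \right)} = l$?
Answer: $- \frac{116147}{10} \approx -11615.0$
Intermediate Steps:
$D{\left(R \right)} = \frac{R}{4} + \frac{R}{4 + 6 R}$ ($D{\left(R \right)} = \frac{R}{4} + \frac{R}{R 6 + 4} = R \frac{1}{4} + \frac{R}{6 R + 4} = \frac{R}{4} + \frac{R}{4 + 6 R}$)
$- 38 \left(304 + D{\left(6 \right)}\right) = - 38 \left(304 + \frac{1}{4} \cdot 6 \frac{1}{2 + 3 \cdot 6} \left(4 + 3 \cdot 6\right)\right) = - 38 \left(304 + \frac{1}{4} \cdot 6 \frac{1}{2 + 18} \left(4 + 18\right)\right) = - 38 \left(304 + \frac{1}{4} \cdot 6 \cdot \frac{1}{20} \cdot 22\right) = - 38 \left(304 + \frac{33}{20}\right) = \left(-38\right) \frac{6113}{20} = - \frac{116147}{10}$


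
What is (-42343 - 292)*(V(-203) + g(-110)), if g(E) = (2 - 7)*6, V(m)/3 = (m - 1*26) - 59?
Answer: 38115690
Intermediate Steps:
V(m) = -255 + 3*m (V(m) = 3*((m - 1*26) - 59) = 3*((m - 26) - 59) = 3*((-26 + m) - 59) = 3*(-85 + m) = -255 + 3*m)
g(E) = -30 (g(E) = -5*6 = -30)
(-42343 - 292)*(V(-203) + g(-110)) = (-42343 - 292)*((-255 + 3*(-203)) - 30) = -42635*((-255 - 609) - 30) = -42635*(-864 - 30) = -42635*(-894) = 38115690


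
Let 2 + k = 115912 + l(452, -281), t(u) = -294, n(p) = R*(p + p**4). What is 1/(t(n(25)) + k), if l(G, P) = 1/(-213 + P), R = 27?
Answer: 494/57114303 ≈ 8.6493e-6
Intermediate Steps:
n(p) = 27*p + 27*p**4 (n(p) = 27*(p + p**4) = 27*p + 27*p**4)
k = 57259539/494 (k = -2 + (115912 + 1/(-213 - 281)) = -2 + (115912 + 1/(-494)) = -2 + (115912 - 1/494) = -2 + 57260527/494 = 57259539/494 ≈ 1.1591e+5)
1/(t(n(25)) + k) = 1/(-294 + 57259539/494) = 1/(57114303/494) = 494/57114303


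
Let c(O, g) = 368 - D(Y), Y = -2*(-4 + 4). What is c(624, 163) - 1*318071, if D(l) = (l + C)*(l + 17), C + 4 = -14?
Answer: -317397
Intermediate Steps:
C = -18 (C = -4 - 14 = -18)
Y = 0 (Y = -2*0 = 0)
D(l) = (-18 + l)*(17 + l) (D(l) = (l - 18)*(l + 17) = (-18 + l)*(17 + l))
c(O, g) = 674 (c(O, g) = 368 - (-306 + 0**2 - 1*0) = 368 - (-306 + 0 + 0) = 368 - 1*(-306) = 368 + 306 = 674)
c(624, 163) - 1*318071 = 674 - 1*318071 = 674 - 318071 = -317397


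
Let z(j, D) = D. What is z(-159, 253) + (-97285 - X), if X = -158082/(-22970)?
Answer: -1114491561/11485 ≈ -97039.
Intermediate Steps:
X = 79041/11485 (X = -158082*(-1/22970) = 79041/11485 ≈ 6.8821)
z(-159, 253) + (-97285 - X) = 253 + (-97285 - 1*79041/11485) = 253 + (-97285 - 79041/11485) = 253 - 1117397266/11485 = -1114491561/11485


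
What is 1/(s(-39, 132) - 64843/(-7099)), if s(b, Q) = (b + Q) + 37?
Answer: 7099/987713 ≈ 0.0071873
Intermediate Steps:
s(b, Q) = 37 + Q + b (s(b, Q) = (Q + b) + 37 = 37 + Q + b)
1/(s(-39, 132) - 64843/(-7099)) = 1/((37 + 132 - 39) - 64843/(-7099)) = 1/(130 - 64843*(-1/7099)) = 1/(130 + 64843/7099) = 1/(987713/7099) = 7099/987713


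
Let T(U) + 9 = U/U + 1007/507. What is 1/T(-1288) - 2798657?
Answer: -8533105700/3049 ≈ -2.7987e+6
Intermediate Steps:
T(U) = -3049/507 (T(U) = -9 + (U/U + 1007/507) = -9 + (1 + 1007*(1/507)) = -9 + (1 + 1007/507) = -9 + 1514/507 = -3049/507)
1/T(-1288) - 2798657 = 1/(-3049/507) - 2798657 = -507/3049 - 2798657 = -8533105700/3049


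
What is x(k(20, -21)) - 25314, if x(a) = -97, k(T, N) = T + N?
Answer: -25411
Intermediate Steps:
k(T, N) = N + T
x(k(20, -21)) - 25314 = -97 - 25314 = -25411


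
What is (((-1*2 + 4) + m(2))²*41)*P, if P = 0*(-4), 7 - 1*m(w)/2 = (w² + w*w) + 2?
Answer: 0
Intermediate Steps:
m(w) = 10 - 4*w² (m(w) = 14 - 2*((w² + w*w) + 2) = 14 - 2*((w² + w²) + 2) = 14 - 2*(2*w² + 2) = 14 - 2*(2 + 2*w²) = 14 + (-4 - 4*w²) = 10 - 4*w²)
P = 0
(((-1*2 + 4) + m(2))²*41)*P = (((-1*2 + 4) + (10 - 4*2²))²*41)*0 = (((-2 + 4) + (10 - 4*4))²*41)*0 = ((2 + (10 - 16))²*41)*0 = ((2 - 6)²*41)*0 = ((-4)²*41)*0 = (16*41)*0 = 656*0 = 0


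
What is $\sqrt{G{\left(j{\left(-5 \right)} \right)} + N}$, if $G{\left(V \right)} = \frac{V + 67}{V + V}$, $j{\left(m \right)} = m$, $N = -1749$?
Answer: $\frac{2 i \sqrt{10970}}{5} \approx 41.895 i$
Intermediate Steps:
$G{\left(V \right)} = \frac{67 + V}{2 V}$
$\sqrt{G{\left(j{\left(-5 \right)} \right)} + N} = \sqrt{\frac{67 - 5}{2 \left(-5\right)} - 1749} = \sqrt{\frac{1}{2} \left(- \frac{1}{5}\right) 62 - 1749} = \sqrt{- \frac{31}{5} - 1749} = \sqrt{- \frac{8776}{5}} = \frac{2 i \sqrt{10970}}{5}$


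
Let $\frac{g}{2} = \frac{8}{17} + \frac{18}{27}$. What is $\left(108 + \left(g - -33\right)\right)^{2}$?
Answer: $\frac{53392249}{2601} \approx 20528.0$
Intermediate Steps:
$g = \frac{116}{51}$ ($g = 2 \left(\frac{8}{17} + \frac{18}{27}\right) = 2 \left(8 \cdot \frac{1}{17} + 18 \cdot \frac{1}{27}\right) = 2 \left(\frac{8}{17} + \frac{2}{3}\right) = 2 \cdot \frac{58}{51} = \frac{116}{51} \approx 2.2745$)
$\left(108 + \left(g - -33\right)\right)^{2} = \left(108 + \left(\frac{116}{51} - -33\right)\right)^{2} = \left(108 + \left(\frac{116}{51} + 33\right)\right)^{2} = \left(108 + \frac{1799}{51}\right)^{2} = \left(\frac{7307}{51}\right)^{2} = \frac{53392249}{2601}$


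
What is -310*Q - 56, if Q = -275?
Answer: 85194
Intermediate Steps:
-310*Q - 56 = -310*(-275) - 56 = 85250 - 56 = 85194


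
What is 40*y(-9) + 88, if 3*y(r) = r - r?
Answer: 88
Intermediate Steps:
y(r) = 0 (y(r) = (r - r)/3 = (⅓)*0 = 0)
40*y(-9) + 88 = 40*0 + 88 = 0 + 88 = 88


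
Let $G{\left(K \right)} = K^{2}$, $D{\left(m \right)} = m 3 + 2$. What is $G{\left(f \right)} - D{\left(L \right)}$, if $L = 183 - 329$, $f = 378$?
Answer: $143320$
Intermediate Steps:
$L = -146$ ($L = 183 - 329 = -146$)
$D{\left(m \right)} = 2 + 3 m$ ($D{\left(m \right)} = 3 m + 2 = 2 + 3 m$)
$G{\left(f \right)} - D{\left(L \right)} = 378^{2} - \left(2 + 3 \left(-146\right)\right) = 142884 - \left(2 - 438\right) = 142884 - -436 = 142884 + 436 = 143320$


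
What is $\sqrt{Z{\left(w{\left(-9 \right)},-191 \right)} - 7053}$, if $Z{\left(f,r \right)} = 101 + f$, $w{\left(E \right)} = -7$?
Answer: $i \sqrt{6959} \approx 83.421 i$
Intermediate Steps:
$\sqrt{Z{\left(w{\left(-9 \right)},-191 \right)} - 7053} = \sqrt{\left(101 - 7\right) - 7053} = \sqrt{94 - 7053} = \sqrt{-6959} = i \sqrt{6959}$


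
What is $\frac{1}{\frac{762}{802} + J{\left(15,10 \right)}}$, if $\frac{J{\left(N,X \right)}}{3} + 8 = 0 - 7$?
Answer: $- \frac{401}{17664} \approx -0.022702$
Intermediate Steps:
$J{\left(N,X \right)} = -45$ ($J{\left(N,X \right)} = -24 + 3 \left(0 - 7\right) = -24 + 3 \left(-7\right) = -24 - 21 = -45$)
$\frac{1}{\frac{762}{802} + J{\left(15,10 \right)}} = \frac{1}{\frac{762}{802} - 45} = \frac{1}{762 \cdot \frac{1}{802} - 45} = \frac{1}{\frac{381}{401} - 45} = \frac{1}{- \frac{17664}{401}} = - \frac{401}{17664}$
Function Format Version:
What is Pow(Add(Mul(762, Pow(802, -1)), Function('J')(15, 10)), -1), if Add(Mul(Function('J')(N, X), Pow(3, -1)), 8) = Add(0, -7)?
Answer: Rational(-401, 17664) ≈ -0.022702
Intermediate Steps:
Function('J')(N, X) = -45 (Function('J')(N, X) = Add(-24, Mul(3, Add(0, -7))) = Add(-24, Mul(3, -7)) = Add(-24, -21) = -45)
Pow(Add(Mul(762, Pow(802, -1)), Function('J')(15, 10)), -1) = Pow(Add(Mul(762, Pow(802, -1)), -45), -1) = Pow(Add(Mul(762, Rational(1, 802)), -45), -1) = Pow(Add(Rational(381, 401), -45), -1) = Pow(Rational(-17664, 401), -1) = Rational(-401, 17664)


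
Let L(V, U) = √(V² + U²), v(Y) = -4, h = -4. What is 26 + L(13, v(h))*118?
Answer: 26 + 118*√185 ≈ 1631.0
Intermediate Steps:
L(V, U) = √(U² + V²)
26 + L(13, v(h))*118 = 26 + √((-4)² + 13²)*118 = 26 + √(16 + 169)*118 = 26 + √185*118 = 26 + 118*√185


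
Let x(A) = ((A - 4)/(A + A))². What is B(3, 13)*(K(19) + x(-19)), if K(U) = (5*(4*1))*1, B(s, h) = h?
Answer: 382317/1444 ≈ 264.76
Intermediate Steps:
K(U) = 20 (K(U) = (5*4)*1 = 20*1 = 20)
x(A) = (-4 + A)²/(4*A²) (x(A) = ((-4 + A)/((2*A)))² = ((-4 + A)*(1/(2*A)))² = ((-4 + A)/(2*A))² = (-4 + A)²/(4*A²))
B(3, 13)*(K(19) + x(-19)) = 13*(20 + (¼)*(-4 - 19)²/(-19)²) = 13*(20 + (¼)*(1/361)*(-23)²) = 13*(20 + (¼)*(1/361)*529) = 13*(20 + 529/1444) = 13*(29409/1444) = 382317/1444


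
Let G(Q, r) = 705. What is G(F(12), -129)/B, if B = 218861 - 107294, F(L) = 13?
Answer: 235/37189 ≈ 0.0063191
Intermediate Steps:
B = 111567
G(F(12), -129)/B = 705/111567 = 705*(1/111567) = 235/37189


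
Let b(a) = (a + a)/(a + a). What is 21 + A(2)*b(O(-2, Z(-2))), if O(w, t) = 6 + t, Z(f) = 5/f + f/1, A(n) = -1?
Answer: 20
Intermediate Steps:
Z(f) = f + 5/f (Z(f) = 5/f + f*1 = 5/f + f = f + 5/f)
b(a) = 1 (b(a) = (2*a)/((2*a)) = (2*a)*(1/(2*a)) = 1)
21 + A(2)*b(O(-2, Z(-2))) = 21 - 1*1 = 21 - 1 = 20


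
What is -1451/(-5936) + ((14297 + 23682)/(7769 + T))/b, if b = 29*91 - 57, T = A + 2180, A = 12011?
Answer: 2578068377/10517983560 ≈ 0.24511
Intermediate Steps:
T = 14191 (T = 12011 + 2180 = 14191)
b = 2582 (b = 2639 - 57 = 2582)
-1451/(-5936) + ((14297 + 23682)/(7769 + T))/b = -1451/(-5936) + ((14297 + 23682)/(7769 + 14191))/2582 = -1451*(-1/5936) + (37979/21960)*(1/2582) = 1451/5936 + (37979*(1/21960))*(1/2582) = 1451/5936 + (37979/21960)*(1/2582) = 1451/5936 + 37979/56700720 = 2578068377/10517983560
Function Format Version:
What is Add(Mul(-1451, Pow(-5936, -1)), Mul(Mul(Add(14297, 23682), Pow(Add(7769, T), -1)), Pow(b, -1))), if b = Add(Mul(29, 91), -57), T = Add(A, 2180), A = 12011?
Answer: Rational(2578068377, 10517983560) ≈ 0.24511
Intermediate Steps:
T = 14191 (T = Add(12011, 2180) = 14191)
b = 2582 (b = Add(2639, -57) = 2582)
Add(Mul(-1451, Pow(-5936, -1)), Mul(Mul(Add(14297, 23682), Pow(Add(7769, T), -1)), Pow(b, -1))) = Add(Mul(-1451, Pow(-5936, -1)), Mul(Mul(Add(14297, 23682), Pow(Add(7769, 14191), -1)), Pow(2582, -1))) = Add(Mul(-1451, Rational(-1, 5936)), Mul(Mul(37979, Pow(21960, -1)), Rational(1, 2582))) = Add(Rational(1451, 5936), Mul(Mul(37979, Rational(1, 21960)), Rational(1, 2582))) = Add(Rational(1451, 5936), Mul(Rational(37979, 21960), Rational(1, 2582))) = Add(Rational(1451, 5936), Rational(37979, 56700720)) = Rational(2578068377, 10517983560)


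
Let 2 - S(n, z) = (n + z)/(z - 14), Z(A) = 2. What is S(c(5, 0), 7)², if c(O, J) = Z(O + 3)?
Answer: 529/49 ≈ 10.796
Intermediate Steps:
c(O, J) = 2
S(n, z) = 2 - (n + z)/(-14 + z) (S(n, z) = 2 - (n + z)/(z - 14) = 2 - (n + z)/(-14 + z))
S(c(5, 0), 7)² = ((-28 + 7 - 1*2)/(-14 + 7))² = ((-28 + 7 - 2)/(-7))² = (-⅐*(-23))² = (23/7)² = 529/49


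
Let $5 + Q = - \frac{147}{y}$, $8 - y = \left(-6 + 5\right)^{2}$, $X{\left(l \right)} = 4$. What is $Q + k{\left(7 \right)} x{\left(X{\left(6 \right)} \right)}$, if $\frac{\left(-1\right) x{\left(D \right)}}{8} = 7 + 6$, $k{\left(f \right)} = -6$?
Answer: $598$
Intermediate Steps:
$y = 7$ ($y = 8 - \left(-6 + 5\right)^{2} = 8 - \left(-1\right)^{2} = 8 - 1 = 7$)
$Q = -26$ ($Q = -5 - \frac{147}{7} = -5 - 21 = -26$)
$x{\left(D \right)} = -104$ ($x{\left(D \right)} = - 8 \left(7 + 6\right) = \left(-8\right) 13 = -104$)
$Q + k{\left(7 \right)} x{\left(X{\left(6 \right)} \right)} = -26 - -624 = -26 + 624 = 598$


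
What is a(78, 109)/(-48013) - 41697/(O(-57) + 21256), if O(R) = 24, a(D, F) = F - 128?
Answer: -792083/404320 ≈ -1.9590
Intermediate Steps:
a(D, F) = -128 + F
a(78, 109)/(-48013) - 41697/(O(-57) + 21256) = (-128 + 109)/(-48013) - 41697/(24 + 21256) = -19*(-1/48013) - 41697/21280 = 1/2527 - 41697*1/21280 = 1/2527 - 41697/21280 = -792083/404320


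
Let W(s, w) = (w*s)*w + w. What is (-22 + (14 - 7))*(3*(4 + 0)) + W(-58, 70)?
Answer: -284310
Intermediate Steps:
W(s, w) = w + s*w² (W(s, w) = (s*w)*w + w = s*w² + w = w + s*w²)
(-22 + (14 - 7))*(3*(4 + 0)) + W(-58, 70) = (-22 + (14 - 7))*(3*(4 + 0)) + 70*(1 - 58*70) = (-22 + 7)*(3*4) + 70*(1 - 4060) = -15*12 + 70*(-4059) = -180 - 284130 = -284310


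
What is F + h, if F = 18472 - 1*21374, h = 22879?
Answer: 19977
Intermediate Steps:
F = -2902 (F = 18472 - 21374 = -2902)
F + h = -2902 + 22879 = 19977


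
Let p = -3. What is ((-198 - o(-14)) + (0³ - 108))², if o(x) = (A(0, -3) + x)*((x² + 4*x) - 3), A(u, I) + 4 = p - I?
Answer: 4665600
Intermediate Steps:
A(u, I) = -7 - I (A(u, I) = -4 + (-3 - I) = -7 - I)
o(x) = (-4 + x)*(-3 + x² + 4*x) (o(x) = ((-7 - 1*(-3)) + x)*((x² + 4*x) - 3) = ((-7 + 3) + x)*(-3 + x² + 4*x) = (-4 + x)*(-3 + x² + 4*x))
((-198 - o(-14)) + (0³ - 108))² = ((-198 - (12 + (-14)³ - 19*(-14))) + (0³ - 108))² = ((-198 - (12 - 2744 + 266)) + (0 - 108))² = ((-198 - 1*(-2466)) - 108)² = ((-198 + 2466) - 108)² = (2268 - 108)² = 2160² = 4665600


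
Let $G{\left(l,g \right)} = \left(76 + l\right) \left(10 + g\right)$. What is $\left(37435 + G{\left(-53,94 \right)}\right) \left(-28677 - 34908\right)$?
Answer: $-2532399795$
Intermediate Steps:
$G{\left(l,g \right)} = \left(10 + g\right) \left(76 + l\right)$
$\left(37435 + G{\left(-53,94 \right)}\right) \left(-28677 - 34908\right) = \left(37435 + \left(760 + 10 \left(-53\right) + 76 \cdot 94 + 94 \left(-53\right)\right)\right) \left(-28677 - 34908\right) = \left(37435 + \left(760 - 530 + 7144 - 4982\right)\right) \left(-63585\right) = \left(37435 + 2392\right) \left(-63585\right) = 39827 \left(-63585\right) = -2532399795$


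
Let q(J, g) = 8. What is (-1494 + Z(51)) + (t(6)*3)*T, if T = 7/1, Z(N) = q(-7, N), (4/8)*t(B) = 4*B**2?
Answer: 4562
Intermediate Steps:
t(B) = 8*B**2 (t(B) = 2*(4*B**2) = 8*B**2)
Z(N) = 8
T = 7 (T = 7*1 = 7)
(-1494 + Z(51)) + (t(6)*3)*T = (-1494 + 8) + ((8*6**2)*3)*7 = -1486 + ((8*36)*3)*7 = -1486 + (288*3)*7 = -1486 + 864*7 = -1486 + 6048 = 4562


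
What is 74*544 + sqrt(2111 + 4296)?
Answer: 40256 + sqrt(6407) ≈ 40336.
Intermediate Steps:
74*544 + sqrt(2111 + 4296) = 40256 + sqrt(6407)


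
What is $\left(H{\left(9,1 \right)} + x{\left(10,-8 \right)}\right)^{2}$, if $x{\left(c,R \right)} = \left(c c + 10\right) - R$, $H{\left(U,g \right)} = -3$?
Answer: $13225$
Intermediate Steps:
$x{\left(c,R \right)} = 10 + c^{2} - R$ ($x{\left(c,R \right)} = \left(c^{2} + 10\right) - R = \left(10 + c^{2}\right) - R = 10 + c^{2} - R$)
$\left(H{\left(9,1 \right)} + x{\left(10,-8 \right)}\right)^{2} = \left(-3 + \left(10 + 10^{2} - -8\right)\right)^{2} = \left(-3 + \left(10 + 100 + 8\right)\right)^{2} = \left(-3 + 118\right)^{2} = 115^{2} = 13225$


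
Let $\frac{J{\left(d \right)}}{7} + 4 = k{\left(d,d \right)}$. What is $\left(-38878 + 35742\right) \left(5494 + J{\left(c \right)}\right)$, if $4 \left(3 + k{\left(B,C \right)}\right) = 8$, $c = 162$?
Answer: $-17119424$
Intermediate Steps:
$k{\left(B,C \right)} = -1$ ($k{\left(B,C \right)} = -3 + \frac{1}{4} \cdot 8 = -3 + 2 = -1$)
$J{\left(d \right)} = -35$ ($J{\left(d \right)} = -28 + 7 \left(-1\right) = -28 - 7 = -35$)
$\left(-38878 + 35742\right) \left(5494 + J{\left(c \right)}\right) = \left(-38878 + 35742\right) \left(5494 - 35\right) = \left(-3136\right) 5459 = -17119424$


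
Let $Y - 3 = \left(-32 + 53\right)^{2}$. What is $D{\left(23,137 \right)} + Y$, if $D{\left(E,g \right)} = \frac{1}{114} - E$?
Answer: $\frac{47995}{114} \approx 421.01$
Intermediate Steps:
$D{\left(E,g \right)} = \frac{1}{114} - E$
$Y = 444$ ($Y = 3 + \left(-32 + 53\right)^{2} = 3 + 21^{2} = 3 + 441 = 444$)
$D{\left(23,137 \right)} + Y = \left(\frac{1}{114} - 23\right) + 444 = - \frac{2621}{114} + 444 = \frac{47995}{114}$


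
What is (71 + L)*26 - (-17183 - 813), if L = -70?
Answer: 18022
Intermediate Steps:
(71 + L)*26 - (-17183 - 813) = (71 - 70)*26 - (-17183 - 813) = 1*26 - 1*(-17996) = 26 + 17996 = 18022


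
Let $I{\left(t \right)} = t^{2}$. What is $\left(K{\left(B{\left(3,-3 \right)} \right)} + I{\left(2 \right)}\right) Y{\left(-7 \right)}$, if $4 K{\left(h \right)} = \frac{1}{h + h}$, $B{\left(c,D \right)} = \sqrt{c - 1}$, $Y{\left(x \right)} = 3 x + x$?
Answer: $-112 - \frac{7 \sqrt{2}}{4} \approx -114.47$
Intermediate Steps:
$Y{\left(x \right)} = 4 x$
$B{\left(c,D \right)} = \sqrt{-1 + c}$
$K{\left(h \right)} = \frac{1}{8 h}$ ($K{\left(h \right)} = \frac{1}{4 \left(h + h\right)} = \frac{1}{4 \cdot 2 h} = \frac{\frac{1}{2} \frac{1}{h}}{4} = \frac{1}{8 h}$)
$\left(K{\left(B{\left(3,-3 \right)} \right)} + I{\left(2 \right)}\right) Y{\left(-7 \right)} = \left(\frac{1}{8 \sqrt{-1 + 3}} + 2^{2}\right) 4 \left(-7\right) = \left(\frac{1}{8 \sqrt{2}} + 4\right) \left(-28\right) = \left(\frac{\frac{1}{2} \sqrt{2}}{8} + 4\right) \left(-28\right) = \left(\frac{\sqrt{2}}{16} + 4\right) \left(-28\right) = \left(4 + \frac{\sqrt{2}}{16}\right) \left(-28\right) = -112 - \frac{7 \sqrt{2}}{4}$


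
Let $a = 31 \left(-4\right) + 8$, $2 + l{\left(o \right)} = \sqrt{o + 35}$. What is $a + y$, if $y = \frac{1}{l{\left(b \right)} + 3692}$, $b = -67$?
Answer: $-116 + \frac{1}{3690 + 4 i \sqrt{2}} \approx -116.0 - 4.1545 \cdot 10^{-7} i$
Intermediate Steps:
$l{\left(o \right)} = -2 + \sqrt{35 + o}$ ($l{\left(o \right)} = -2 + \sqrt{o + 35} = -2 + \sqrt{35 + o}$)
$y = \frac{1}{3690 + 4 i \sqrt{2}}$ ($y = \frac{1}{\left(-2 + \sqrt{35 - 67}\right) + 3692} = \frac{1}{\left(-2 + \sqrt{-32}\right) + 3692} = \frac{1}{\left(-2 + 4 i \sqrt{2}\right) + 3692} = \frac{1}{3690 + 4 i \sqrt{2}} \approx 0.000271 - 4.15 \cdot 10^{-7} i$)
$a = -116$ ($a = -124 + 8 = -116$)
$a + y = -116 + \left(\frac{1845}{6808066} - \frac{i \sqrt{2}}{3404033}\right) = - \frac{789733811}{6808066} - \frac{i \sqrt{2}}{3404033}$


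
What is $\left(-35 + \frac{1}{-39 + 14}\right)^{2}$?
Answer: $\frac{767376}{625} \approx 1227.8$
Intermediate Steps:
$\left(-35 + \frac{1}{-39 + 14}\right)^{2} = \left(-35 + \frac{1}{-25}\right)^{2} = \left(-35 - \frac{1}{25}\right)^{2} = \left(- \frac{876}{25}\right)^{2} = \frac{767376}{625}$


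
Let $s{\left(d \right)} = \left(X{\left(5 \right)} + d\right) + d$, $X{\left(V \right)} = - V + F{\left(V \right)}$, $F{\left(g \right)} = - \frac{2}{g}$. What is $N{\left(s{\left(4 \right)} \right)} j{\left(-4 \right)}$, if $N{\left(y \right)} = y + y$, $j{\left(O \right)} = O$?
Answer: $- \frac{104}{5} \approx -20.8$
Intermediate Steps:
$X{\left(V \right)} = - V - \frac{2}{V}$
$s{\left(d \right)} = - \frac{27}{5} + 2 d$ ($s{\left(d \right)} = \left(\left(\left(-1\right) 5 - \frac{2}{5}\right) + d\right) + d = \left(\left(-5 - \frac{2}{5}\right) + d\right) + d = \left(- \frac{27}{5} + d\right) + d = - \frac{27}{5} + 2 d$)
$N{\left(y \right)} = 2 y$
$N{\left(s{\left(4 \right)} \right)} j{\left(-4 \right)} = 2 \left(- \frac{27}{5} + 2 \cdot 4\right) \left(-4\right) = 2 \left(- \frac{27}{5} + 8\right) \left(-4\right) = 2 \cdot \frac{13}{5} \left(-4\right) = \frac{26}{5} \left(-4\right) = - \frac{104}{5}$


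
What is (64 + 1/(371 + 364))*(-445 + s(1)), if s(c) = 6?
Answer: -20650999/735 ≈ -28097.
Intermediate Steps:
(64 + 1/(371 + 364))*(-445 + s(1)) = (64 + 1/(371 + 364))*(-445 + 6) = (64 + 1/735)*(-439) = (47041/735)*(-439) = -20650999/735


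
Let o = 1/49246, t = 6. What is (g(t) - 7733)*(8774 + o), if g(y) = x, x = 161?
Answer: -1635871557330/24623 ≈ -6.6437e+7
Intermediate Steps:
o = 1/49246 ≈ 2.0306e-5
g(y) = 161
(g(t) - 7733)*(8774 + o) = (161 - 7733)*(8774 + 1/49246) = -7572*432084405/49246 = -1635871557330/24623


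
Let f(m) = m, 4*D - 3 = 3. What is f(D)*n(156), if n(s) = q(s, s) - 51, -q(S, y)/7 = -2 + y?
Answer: -3387/2 ≈ -1693.5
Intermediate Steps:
D = 3/2 (D = 3/4 + (1/4)*3 = 3/4 + 3/4 = 3/2 ≈ 1.5000)
q(S, y) = 14 - 7*y (q(S, y) = -7*(-2 + y) = 14 - 7*y)
n(s) = -37 - 7*s (n(s) = (14 - 7*s) - 51 = -37 - 7*s)
f(D)*n(156) = 3*(-37 - 7*156)/2 = 3*(-37 - 1092)/2 = (3/2)*(-1129) = -3387/2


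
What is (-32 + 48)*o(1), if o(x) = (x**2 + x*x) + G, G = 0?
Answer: 32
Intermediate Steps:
o(x) = 2*x**2 (o(x) = (x**2 + x*x) + 0 = (x**2 + x**2) + 0 = 2*x**2 + 0 = 2*x**2)
(-32 + 48)*o(1) = (-32 + 48)*(2*1**2) = 16*(2*1) = 16*2 = 32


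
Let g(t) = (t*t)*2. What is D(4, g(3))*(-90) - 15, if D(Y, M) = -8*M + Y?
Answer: 12585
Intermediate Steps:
g(t) = 2*t**2 (g(t) = t**2*2 = 2*t**2)
D(Y, M) = Y - 8*M
D(4, g(3))*(-90) - 15 = (4 - 16*3**2)*(-90) - 15 = (4 - 16*9)*(-90) - 15 = (4 - 8*18)*(-90) - 15 = (4 - 144)*(-90) - 15 = -140*(-90) - 15 = 12600 - 15 = 12585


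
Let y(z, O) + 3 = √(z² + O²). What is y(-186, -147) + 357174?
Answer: 357171 + 3*√6245 ≈ 3.5741e+5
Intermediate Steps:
y(z, O) = -3 + √(O² + z²) (y(z, O) = -3 + √(z² + O²) = -3 + √(O² + z²))
y(-186, -147) + 357174 = (-3 + √((-147)² + (-186)²)) + 357174 = (-3 + √(21609 + 34596)) + 357174 = (-3 + √56205) + 357174 = (-3 + 3*√6245) + 357174 = 357171 + 3*√6245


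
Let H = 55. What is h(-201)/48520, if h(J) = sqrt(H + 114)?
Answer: 13/48520 ≈ 0.00026793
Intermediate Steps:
h(J) = 13 (h(J) = sqrt(55 + 114) = sqrt(169) = 13)
h(-201)/48520 = 13/48520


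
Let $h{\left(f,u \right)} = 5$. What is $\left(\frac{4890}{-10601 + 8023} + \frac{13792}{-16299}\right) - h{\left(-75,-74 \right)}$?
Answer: $- \frac{162675998}{21009411} \approx -7.743$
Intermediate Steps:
$\left(\frac{4890}{-10601 + 8023} + \frac{13792}{-16299}\right) - h{\left(-75,-74 \right)} = \left(\frac{4890}{-10601 + 8023} + \frac{13792}{-16299}\right) - 5 = \left(\frac{4890}{-2578} + 13792 \left(- \frac{1}{16299}\right)\right) - 5 = \left(4890 \left(- \frac{1}{2578}\right) - \frac{13792}{16299}\right) - 5 = \left(- \frac{2445}{1289} - \frac{13792}{16299}\right) - 5 = - \frac{57628943}{21009411} - 5 = - \frac{162675998}{21009411}$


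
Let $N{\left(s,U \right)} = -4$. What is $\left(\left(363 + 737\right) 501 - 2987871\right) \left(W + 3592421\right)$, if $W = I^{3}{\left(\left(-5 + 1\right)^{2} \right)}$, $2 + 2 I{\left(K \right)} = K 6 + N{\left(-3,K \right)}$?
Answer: $-8975958069966$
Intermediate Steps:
$I{\left(K \right)} = -3 + 3 K$ ($I{\left(K \right)} = -1 + \frac{K 6 - 4}{2} = -1 + \frac{6 K - 4}{2} = -1 + \frac{-4 + 6 K}{2} = -1 + \left(-2 + 3 K\right) = -3 + 3 K$)
$W = 91125$ ($W = \left(-3 + 3 \left(-5 + 1\right)^{2}\right)^{3} = \left(-3 + 3 \left(-4\right)^{2}\right)^{3} = \left(-3 + 3 \cdot 16\right)^{3} = \left(-3 + 48\right)^{3} = 45^{3} = 91125$)
$\left(\left(363 + 737\right) 501 - 2987871\right) \left(W + 3592421\right) = \left(\left(363 + 737\right) 501 - 2987871\right) \left(91125 + 3592421\right) = \left(1100 \cdot 501 - 2987871\right) 3683546 = \left(551100 - 2987871\right) 3683546 = \left(-2436771\right) 3683546 = -8975958069966$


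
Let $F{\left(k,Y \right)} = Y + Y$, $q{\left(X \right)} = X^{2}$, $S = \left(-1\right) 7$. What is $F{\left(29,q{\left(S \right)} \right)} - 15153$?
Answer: $-15055$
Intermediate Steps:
$S = -7$
$F{\left(k,Y \right)} = 2 Y$
$F{\left(29,q{\left(S \right)} \right)} - 15153 = 2 \left(-7\right)^{2} - 15153 = 2 \cdot 49 - 15153 = 98 - 15153 = -15055$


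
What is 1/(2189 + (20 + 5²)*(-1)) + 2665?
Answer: 5713761/2144 ≈ 2665.0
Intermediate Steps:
1/(2189 + (20 + 5²)*(-1)) + 2665 = 1/(2189 + (20 + 25)*(-1)) + 2665 = 1/(2189 + 45*(-1)) + 2665 = 1/(2189 - 45) + 2665 = 1/2144 + 2665 = 5713761/2144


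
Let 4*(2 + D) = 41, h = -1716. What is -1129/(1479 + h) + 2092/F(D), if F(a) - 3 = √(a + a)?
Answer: -985963/1185 + 2092*√66/15 ≈ 301.00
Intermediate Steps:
D = 33/4 (D = -2 + (¼)*41 = -2 + 41/4 = 33/4 ≈ 8.2500)
F(a) = 3 + √2*√a (F(a) = 3 + √(a + a) = 3 + √(2*a) = 3 + √2*√a)
-1129/(1479 + h) + 2092/F(D) = -1129/(1479 - 1716) + 2092/(3 + √2*√(33/4)) = -1129/(-237) + 2092/(3 + √2*(√33/2)) = -1129*(-1/237) + 2092/(3 + √66/2) = 1129/237 + 2092/(3 + √66/2)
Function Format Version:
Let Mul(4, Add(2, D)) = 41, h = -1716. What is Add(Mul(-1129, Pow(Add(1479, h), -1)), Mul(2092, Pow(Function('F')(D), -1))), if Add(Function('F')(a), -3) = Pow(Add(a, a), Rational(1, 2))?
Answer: Add(Rational(-985963, 1185), Mul(Rational(2092, 15), Pow(66, Rational(1, 2)))) ≈ 301.00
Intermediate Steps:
D = Rational(33, 4) (D = Add(-2, Mul(Rational(1, 4), 41)) = Add(-2, Rational(41, 4)) = Rational(33, 4) ≈ 8.2500)
Function('F')(a) = Add(3, Mul(Pow(2, Rational(1, 2)), Pow(a, Rational(1, 2)))) (Function('F')(a) = Add(3, Pow(Add(a, a), Rational(1, 2))) = Add(3, Pow(Mul(2, a), Rational(1, 2))) = Add(3, Mul(Pow(2, Rational(1, 2)), Pow(a, Rational(1, 2)))))
Add(Mul(-1129, Pow(Add(1479, h), -1)), Mul(2092, Pow(Function('F')(D), -1))) = Add(Mul(-1129, Pow(Add(1479, -1716), -1)), Mul(2092, Pow(Add(3, Mul(Pow(2, Rational(1, 2)), Pow(Rational(33, 4), Rational(1, 2)))), -1))) = Add(Mul(-1129, Pow(-237, -1)), Mul(2092, Pow(Add(3, Mul(Pow(2, Rational(1, 2)), Mul(Rational(1, 2), Pow(33, Rational(1, 2))))), -1))) = Add(Mul(-1129, Rational(-1, 237)), Mul(2092, Pow(Add(3, Mul(Rational(1, 2), Pow(66, Rational(1, 2)))), -1))) = Add(Rational(1129, 237), Mul(2092, Pow(Add(3, Mul(Rational(1, 2), Pow(66, Rational(1, 2)))), -1)))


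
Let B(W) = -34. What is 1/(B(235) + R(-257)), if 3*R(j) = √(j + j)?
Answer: -153/5459 - 3*I*√514/10918 ≈ -0.028027 - 0.0062296*I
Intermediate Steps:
R(j) = √2*√j/3 (R(j) = √(j + j)/3 = √(2*j)/3 = (√2*√j)/3 = √2*√j/3)
1/(B(235) + R(-257)) = 1/(-34 + √2*√(-257)/3) = 1/(-34 + √2*(I*√257)/3) = 1/(-34 + I*√514/3)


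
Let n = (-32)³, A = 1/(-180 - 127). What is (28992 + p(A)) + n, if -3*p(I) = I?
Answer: -3477695/921 ≈ -3776.0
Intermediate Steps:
A = -1/307 (A = 1/(-307) = -1/307 ≈ -0.0032573)
p(I) = -I/3
n = -32768
(28992 + p(A)) + n = (28992 - ⅓*(-1/307)) - 32768 = (28992 + 1/921) - 32768 = 26701633/921 - 32768 = -3477695/921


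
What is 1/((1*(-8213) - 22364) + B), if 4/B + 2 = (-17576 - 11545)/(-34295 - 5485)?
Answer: -989/30243773 ≈ -3.2701e-5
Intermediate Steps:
B = -3120/989 (B = 4/(-2 + (-17576 - 11545)/(-34295 - 5485)) = 4/(-2 - 29121/(-39780)) = 4/(-2 - 29121*(-1/39780)) = 4/(-2 + 571/780) = 4/(-989/780) = 4*(-780/989) = -3120/989 ≈ -3.1547)
1/((1*(-8213) - 22364) + B) = 1/((1*(-8213) - 22364) - 3120/989) = 1/((-8213 - 22364) - 3120/989) = 1/(-30577 - 3120/989) = 1/(-30243773/989) = -989/30243773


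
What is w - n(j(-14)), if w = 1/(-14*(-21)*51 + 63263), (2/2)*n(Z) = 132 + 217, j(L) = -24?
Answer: -27311692/78257 ≈ -349.00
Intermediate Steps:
n(Z) = 349 (n(Z) = 132 + 217 = 349)
w = 1/78257 (w = 1/(294*51 + 63263) = 1/(14994 + 63263) = 1/78257 ≈ 1.2778e-5)
w - n(j(-14)) = 1/78257 - 1*349 = 1/78257 - 349 = -27311692/78257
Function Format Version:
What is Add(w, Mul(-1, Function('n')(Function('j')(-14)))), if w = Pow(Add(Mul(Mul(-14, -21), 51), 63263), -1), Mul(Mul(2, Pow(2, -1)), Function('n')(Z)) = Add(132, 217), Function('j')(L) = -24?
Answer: Rational(-27311692, 78257) ≈ -349.00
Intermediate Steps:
Function('n')(Z) = 349 (Function('n')(Z) = Add(132, 217) = 349)
w = Rational(1, 78257) (w = Pow(Add(Mul(294, 51), 63263), -1) = Pow(Add(14994, 63263), -1) = Pow(78257, -1) = Rational(1, 78257) ≈ 1.2778e-5)
Add(w, Mul(-1, Function('n')(Function('j')(-14)))) = Add(Rational(1, 78257), Mul(-1, 349)) = Add(Rational(1, 78257), -349) = Rational(-27311692, 78257)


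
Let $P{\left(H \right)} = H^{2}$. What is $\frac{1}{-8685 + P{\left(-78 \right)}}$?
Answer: $- \frac{1}{2601} \approx -0.00038447$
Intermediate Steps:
$\frac{1}{-8685 + P{\left(-78 \right)}} = \frac{1}{-8685 + \left(-78\right)^{2}} = \frac{1}{-8685 + 6084} = \frac{1}{-2601} = - \frac{1}{2601}$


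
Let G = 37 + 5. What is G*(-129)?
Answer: -5418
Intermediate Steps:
G = 42
G*(-129) = 42*(-129) = -5418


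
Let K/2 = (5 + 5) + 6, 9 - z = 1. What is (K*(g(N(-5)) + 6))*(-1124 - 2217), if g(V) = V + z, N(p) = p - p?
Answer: -1496768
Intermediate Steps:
z = 8 (z = 9 - 1*1 = 9 - 1 = 8)
K = 32 (K = 2*((5 + 5) + 6) = 2*(10 + 6) = 2*16 = 32)
N(p) = 0
g(V) = 8 + V (g(V) = V + 8 = 8 + V)
(K*(g(N(-5)) + 6))*(-1124 - 2217) = (32*((8 + 0) + 6))*(-1124 - 2217) = (32*(8 + 6))*(-3341) = (32*14)*(-3341) = 448*(-3341) = -1496768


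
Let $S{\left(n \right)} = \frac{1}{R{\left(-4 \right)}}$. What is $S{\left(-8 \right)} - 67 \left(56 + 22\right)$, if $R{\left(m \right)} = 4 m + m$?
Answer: $- \frac{104521}{20} \approx -5226.0$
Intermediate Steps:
$R{\left(m \right)} = 5 m$
$S{\left(n \right)} = - \frac{1}{20}$ ($S{\left(n \right)} = \frac{1}{5 \left(-4\right)} = \frac{1}{-20} = - \frac{1}{20}$)
$S{\left(-8 \right)} - 67 \left(56 + 22\right) = - \frac{1}{20} - 67 \left(56 + 22\right) = - \frac{1}{20} - 5226 = - \frac{104521}{20}$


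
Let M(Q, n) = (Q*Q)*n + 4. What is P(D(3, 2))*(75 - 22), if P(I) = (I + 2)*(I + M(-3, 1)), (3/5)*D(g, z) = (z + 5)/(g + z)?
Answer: 31694/9 ≈ 3521.6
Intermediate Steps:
M(Q, n) = 4 + n*Q**2 (M(Q, n) = Q**2*n + 4 = n*Q**2 + 4 = 4 + n*Q**2)
D(g, z) = 5*(5 + z)/(3*(g + z)) (D(g, z) = 5*((z + 5)/(g + z))/3 = 5*((5 + z)/(g + z))/3 = 5*(5 + z)/(3*(g + z)))
P(I) = (2 + I)*(13 + I) (P(I) = (I + 2)*(I + (4 + 1*(-3)**2)) = (2 + I)*(I + (4 + 1*9)) = (2 + I)*(I + (4 + 9)) = (2 + I)*(I + 13) = (2 + I)*(13 + I))
P(D(3, 2))*(75 - 22) = (26 + (5*(5 + 2)/(3*(3 + 2)))**2 + 15*(5*(5 + 2)/(3*(3 + 2))))*(75 - 22) = (26 + ((5/3)*7/5)**2 + 15*((5/3)*7/5))*53 = (26 + ((5/3)*(1/5)*7)**2 + 15*((5/3)*(1/5)*7))*53 = (26 + (7/3)**2 + 15*(7/3))*53 = (26 + 49/9 + 35)*53 = (598/9)*53 = 31694/9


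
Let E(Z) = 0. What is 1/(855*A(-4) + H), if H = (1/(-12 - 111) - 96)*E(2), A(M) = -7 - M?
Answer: -1/2565 ≈ -0.00038986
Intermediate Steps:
H = 0 (H = (1/(-12 - 111) - 96)*0 = (1/(-123) - 96)*0 = (-1/123 - 96)*0 = -11809/123*0 = 0)
1/(855*A(-4) + H) = 1/(855*(-7 - 1*(-4)) + 0) = 1/(855*(-7 + 4) + 0) = 1/(855*(-3) + 0) = 1/(-2565 + 0) = 1/(-2565) = -1/2565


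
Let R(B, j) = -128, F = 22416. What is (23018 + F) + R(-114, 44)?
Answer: 45306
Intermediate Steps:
(23018 + F) + R(-114, 44) = (23018 + 22416) - 128 = 45434 - 128 = 45306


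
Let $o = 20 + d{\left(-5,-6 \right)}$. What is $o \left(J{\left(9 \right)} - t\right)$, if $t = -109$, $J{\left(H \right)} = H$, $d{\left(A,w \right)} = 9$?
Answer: $3422$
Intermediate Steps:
$o = 29$ ($o = 20 + 9 = 29$)
$o \left(J{\left(9 \right)} - t\right) = 29 \left(9 - -109\right) = 29 \left(9 + 109\right) = 29 \cdot 118 = 3422$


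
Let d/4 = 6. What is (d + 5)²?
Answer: 841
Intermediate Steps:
d = 24 (d = 4*6 = 24)
(d + 5)² = (24 + 5)² = 29² = 841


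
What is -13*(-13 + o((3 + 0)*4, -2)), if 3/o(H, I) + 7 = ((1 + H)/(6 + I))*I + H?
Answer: 195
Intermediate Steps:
o(H, I) = 3/(-7 + H + I*(1 + H)/(6 + I)) (o(H, I) = 3/(-7 + (((1 + H)/(6 + I))*I + H)) = 3/(-7 + (I*(1 + H)/(6 + I) + H)) = 3/(-7 + (H + I*(1 + H)/(6 + I))) = 3/(-7 + H + I*(1 + H)/(6 + I)))
-13*(-13 + o((3 + 0)*4, -2)) = -13*(-13 + 3*(6 - 2)/(2*(-21 - 3*(-2) + 3*((3 + 0)*4) + ((3 + 0)*4)*(-2)))) = -13*(-13 + (3/2)*4/(-21 + 6 + 3*(3*4) + (3*4)*(-2))) = -13*(-13 + (3/2)*4/(-21 + 6 + 3*12 + 12*(-2))) = -13*(-13 + (3/2)*4/(-21 + 6 + 36 - 24)) = -13*(-13 + (3/2)*4/(-3)) = -13*(-13 + (3/2)*(-⅓)*4) = -13*(-13 - 2) = -13*(-15) = 195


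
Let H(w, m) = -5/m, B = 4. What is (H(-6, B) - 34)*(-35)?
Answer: 4935/4 ≈ 1233.8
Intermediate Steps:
(H(-6, B) - 34)*(-35) = (-5/4 - 34)*(-35) = -141/4*(-35) = 4935/4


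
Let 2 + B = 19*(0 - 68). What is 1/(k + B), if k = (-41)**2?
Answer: 1/387 ≈ 0.0025840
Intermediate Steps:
k = 1681
B = -1294 (B = -2 + 19*(0 - 68) = -2 + 19*(-68) = -2 - 1292 = -1294)
1/(k + B) = 1/(1681 - 1294) = 1/387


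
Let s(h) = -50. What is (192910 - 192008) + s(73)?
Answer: 852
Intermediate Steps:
(192910 - 192008) + s(73) = (192910 - 192008) - 50 = 902 - 50 = 852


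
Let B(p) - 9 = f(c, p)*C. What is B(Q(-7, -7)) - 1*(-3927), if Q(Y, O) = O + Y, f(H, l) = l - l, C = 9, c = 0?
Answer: 3936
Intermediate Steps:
f(H, l) = 0
B(p) = 9 (B(p) = 9 + 0*9 = 9 + 0 = 9)
B(Q(-7, -7)) - 1*(-3927) = 9 - 1*(-3927) = 9 + 3927 = 3936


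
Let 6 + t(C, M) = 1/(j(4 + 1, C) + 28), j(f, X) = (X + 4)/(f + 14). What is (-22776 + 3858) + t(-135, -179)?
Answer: -7588505/401 ≈ -18924.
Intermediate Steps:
j(f, X) = (4 + X)/(14 + f)
t(C, M) = -6 + 1/(536/19 + C/19) (t(C, M) = -6 + 1/((4 + C)/(14 + (4 + 1)) + 28) = -6 + 1/((4 + C)/(14 + 5) + 28) = -6 + 1/((4 + C)/19 + 28) = -6 + 1/((4/19 + C/19) + 28) = -6 + 1/(536/19 + C/19))
(-22776 + 3858) + t(-135, -179) = (-22776 + 3858) + (-3197 - 6*(-135))/(536 - 135) = -18918 + (-3197 + 810)/401 = -18918 + (1/401)*(-2387) = -18918 - 2387/401 = -7588505/401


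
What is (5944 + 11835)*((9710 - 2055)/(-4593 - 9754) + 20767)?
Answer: 5297012926826/14347 ≈ 3.6921e+8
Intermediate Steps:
(5944 + 11835)*((9710 - 2055)/(-4593 - 9754) + 20767) = 17779*(7655/(-14347) + 20767) = 17779*(7655*(-1/14347) + 20767) = 17779*(-7655/14347 + 20767) = 17779*(297936494/14347) = 5297012926826/14347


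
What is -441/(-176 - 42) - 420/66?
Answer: -10409/2398 ≈ -4.3407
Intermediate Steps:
-441/(-176 - 42) - 420/66 = -441/(-218) - 420*1/66 = -441*(-1/218) - 70/11 = 441/218 - 70/11 = -10409/2398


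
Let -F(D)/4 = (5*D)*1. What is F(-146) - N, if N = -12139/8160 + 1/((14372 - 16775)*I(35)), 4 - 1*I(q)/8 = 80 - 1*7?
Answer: 1317576426851/450995040 ≈ 2921.5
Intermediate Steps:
I(q) = -552 (I(q) = 32 - 8*(80 - 1*7) = 32 - 8*(80 - 7) = 32 - 8*73 = 32 - 584 = -552)
F(D) = -20*D (F(D) = -4*5*D = -20*D)
N = -670910051/450995040 (N = -12139/8160 + 1/((14372 - 16775)*(-552)) = -12139*1/8160 - 1/552/(-2403) = -12139/8160 - 1/2403*(-1/552) = -12139/8160 + 1/1326456 = -670910051/450995040 ≈ -1.4876)
F(-146) - N = -20*(-146) - 1*(-670910051/450995040) = 2920 + 670910051/450995040 = 1317576426851/450995040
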